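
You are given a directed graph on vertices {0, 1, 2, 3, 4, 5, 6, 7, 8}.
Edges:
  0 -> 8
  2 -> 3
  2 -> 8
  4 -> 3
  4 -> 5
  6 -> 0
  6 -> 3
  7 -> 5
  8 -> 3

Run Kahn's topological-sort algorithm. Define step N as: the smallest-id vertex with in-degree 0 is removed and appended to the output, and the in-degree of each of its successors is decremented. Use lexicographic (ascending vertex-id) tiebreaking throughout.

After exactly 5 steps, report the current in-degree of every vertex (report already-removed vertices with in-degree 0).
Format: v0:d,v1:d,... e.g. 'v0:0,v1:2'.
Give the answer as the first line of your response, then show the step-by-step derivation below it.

v0:0,v1:0,v2:0,v3:1,v4:0,v5:1,v6:0,v7:0,v8:0

step 1: output 1; order=[1]; indeg=(1,0,0,4,0,2,0,0,2)
step 2: output 2; order=[1,2]; indeg=(1,0,0,3,0,2,0,0,1)
step 3: output 4; order=[1,2,4]; indeg=(1,0,0,2,0,1,0,0,1)
step 4: output 6; order=[1,2,4,6]; indeg=(0,0,0,1,0,1,0,0,1)
step 5: output 0; order=[1,2,4,6,0]; indeg=(0,0,0,1,0,1,0,0,0)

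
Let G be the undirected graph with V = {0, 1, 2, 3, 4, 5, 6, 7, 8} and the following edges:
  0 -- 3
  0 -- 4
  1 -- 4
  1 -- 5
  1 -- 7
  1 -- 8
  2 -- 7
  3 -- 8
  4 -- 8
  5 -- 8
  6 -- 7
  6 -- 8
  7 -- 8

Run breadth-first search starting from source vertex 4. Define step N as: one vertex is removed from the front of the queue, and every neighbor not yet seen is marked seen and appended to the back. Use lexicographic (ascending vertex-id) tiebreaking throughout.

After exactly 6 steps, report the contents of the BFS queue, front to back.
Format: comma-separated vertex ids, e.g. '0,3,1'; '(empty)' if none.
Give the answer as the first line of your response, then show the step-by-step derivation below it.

7,6

step 1: dequeue 4; queue=[0,1,8]; order=4
step 2: dequeue 0; queue=[1,8,3]; order=4,0
step 3: dequeue 1; queue=[8,3,5,7]; order=4,0,1
step 4: dequeue 8; queue=[3,5,7,6]; order=4,0,1,8
step 5: dequeue 3; queue=[5,7,6]; order=4,0,1,8,3
step 6: dequeue 5; queue=[7,6]; order=4,0,1,8,3,5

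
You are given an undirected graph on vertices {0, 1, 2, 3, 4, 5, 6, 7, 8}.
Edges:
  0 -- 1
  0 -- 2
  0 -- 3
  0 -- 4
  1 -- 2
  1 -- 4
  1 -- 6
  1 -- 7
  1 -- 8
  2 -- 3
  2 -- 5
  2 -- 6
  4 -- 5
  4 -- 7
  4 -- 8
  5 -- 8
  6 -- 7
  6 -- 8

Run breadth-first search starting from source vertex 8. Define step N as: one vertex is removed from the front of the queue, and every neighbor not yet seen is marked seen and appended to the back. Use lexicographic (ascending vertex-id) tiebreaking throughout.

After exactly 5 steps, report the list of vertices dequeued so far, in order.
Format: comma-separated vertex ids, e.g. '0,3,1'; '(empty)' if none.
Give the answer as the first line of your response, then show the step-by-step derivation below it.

8,1,4,5,6

step 1: dequeue 8; queue=[1,4,5,6]; order=8
step 2: dequeue 1; queue=[4,5,6,0,2,7]; order=8,1
step 3: dequeue 4; queue=[5,6,0,2,7]; order=8,1,4
step 4: dequeue 5; queue=[6,0,2,7]; order=8,1,4,5
step 5: dequeue 6; queue=[0,2,7]; order=8,1,4,5,6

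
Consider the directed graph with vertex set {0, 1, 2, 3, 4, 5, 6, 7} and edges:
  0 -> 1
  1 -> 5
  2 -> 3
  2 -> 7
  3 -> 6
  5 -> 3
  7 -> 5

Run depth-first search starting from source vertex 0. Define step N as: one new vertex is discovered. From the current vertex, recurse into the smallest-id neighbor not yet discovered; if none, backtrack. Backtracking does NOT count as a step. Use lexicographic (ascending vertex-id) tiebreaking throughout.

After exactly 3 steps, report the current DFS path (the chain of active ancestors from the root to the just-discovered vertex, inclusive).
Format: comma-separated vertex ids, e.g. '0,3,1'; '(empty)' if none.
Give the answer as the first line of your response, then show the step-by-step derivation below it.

0,1,5

step 1: discover 0; path=0; order=0
step 2: discover 1; path=0>1; order=0,1
step 3: discover 5; path=0>1>5; order=0,1,5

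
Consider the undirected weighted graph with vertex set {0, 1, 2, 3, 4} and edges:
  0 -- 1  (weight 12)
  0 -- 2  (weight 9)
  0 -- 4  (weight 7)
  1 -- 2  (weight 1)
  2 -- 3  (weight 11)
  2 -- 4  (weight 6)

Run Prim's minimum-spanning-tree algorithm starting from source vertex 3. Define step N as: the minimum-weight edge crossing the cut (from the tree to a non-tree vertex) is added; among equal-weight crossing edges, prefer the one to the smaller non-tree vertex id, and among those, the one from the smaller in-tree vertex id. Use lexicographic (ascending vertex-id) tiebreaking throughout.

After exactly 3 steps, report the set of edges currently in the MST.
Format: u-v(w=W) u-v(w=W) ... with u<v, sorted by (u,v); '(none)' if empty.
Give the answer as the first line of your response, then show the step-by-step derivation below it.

1-2(w=1) 2-3(w=11) 2-4(w=6)

step 1: add edge 2-3 (w=11); MST = {2-3(w=11)}
step 2: add edge 1-2 (w=1); MST = {1-2(w=1) 2-3(w=11)}
step 3: add edge 2-4 (w=6); MST = {1-2(w=1) 2-3(w=11) 2-4(w=6)}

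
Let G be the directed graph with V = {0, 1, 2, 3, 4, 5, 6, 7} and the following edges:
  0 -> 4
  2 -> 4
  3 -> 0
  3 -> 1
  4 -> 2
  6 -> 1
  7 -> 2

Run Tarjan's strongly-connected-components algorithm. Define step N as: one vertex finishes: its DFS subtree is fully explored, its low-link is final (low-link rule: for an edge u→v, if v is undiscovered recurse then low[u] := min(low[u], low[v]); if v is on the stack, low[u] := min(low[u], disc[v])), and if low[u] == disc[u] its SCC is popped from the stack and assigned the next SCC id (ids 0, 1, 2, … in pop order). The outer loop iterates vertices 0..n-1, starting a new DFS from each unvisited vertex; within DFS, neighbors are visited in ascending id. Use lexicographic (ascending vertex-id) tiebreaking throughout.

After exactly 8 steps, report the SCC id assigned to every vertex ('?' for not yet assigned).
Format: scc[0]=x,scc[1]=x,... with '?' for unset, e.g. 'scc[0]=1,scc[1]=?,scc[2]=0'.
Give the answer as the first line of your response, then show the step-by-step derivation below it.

scc[0]=1,scc[1]=2,scc[2]=0,scc[3]=3,scc[4]=0,scc[5]=4,scc[6]=5,scc[7]=6

step 1: low=(low[0]=0,low[1]=?,low[2]=1,low[3]=?,low[4]=1,low[5]=?,low[6]=?,low[7]=?); scc=(scc[0]=?,scc[1]=?,scc[2]=?,scc[3]=?,scc[4]=?,scc[5]=?,scc[6]=?,scc[7]=?)
step 2: low=(low[0]=0,low[1]=?,low[2]=1,low[3]=?,low[4]=1,low[5]=?,low[6]=?,low[7]=?); scc=(scc[0]=?,scc[1]=?,scc[2]=0,scc[3]=?,scc[4]=0,scc[5]=?,scc[6]=?,scc[7]=?)
step 3: low=(low[0]=0,low[1]=?,low[2]=1,low[3]=?,low[4]=1,low[5]=?,low[6]=?,low[7]=?); scc=(scc[0]=1,scc[1]=?,scc[2]=0,scc[3]=?,scc[4]=0,scc[5]=?,scc[6]=?,scc[7]=?)
step 4: low=(low[0]=0,low[1]=3,low[2]=1,low[3]=?,low[4]=1,low[5]=?,low[6]=?,low[7]=?); scc=(scc[0]=1,scc[1]=2,scc[2]=0,scc[3]=?,scc[4]=0,scc[5]=?,scc[6]=?,scc[7]=?)
step 5: low=(low[0]=0,low[1]=3,low[2]=1,low[3]=4,low[4]=1,low[5]=?,low[6]=?,low[7]=?); scc=(scc[0]=1,scc[1]=2,scc[2]=0,scc[3]=3,scc[4]=0,scc[5]=?,scc[6]=?,scc[7]=?)
step 6: low=(low[0]=0,low[1]=3,low[2]=1,low[3]=4,low[4]=1,low[5]=5,low[6]=?,low[7]=?); scc=(scc[0]=1,scc[1]=2,scc[2]=0,scc[3]=3,scc[4]=0,scc[5]=4,scc[6]=?,scc[7]=?)
step 7: low=(low[0]=0,low[1]=3,low[2]=1,low[3]=4,low[4]=1,low[5]=5,low[6]=6,low[7]=?); scc=(scc[0]=1,scc[1]=2,scc[2]=0,scc[3]=3,scc[4]=0,scc[5]=4,scc[6]=5,scc[7]=?)
step 8: low=(low[0]=0,low[1]=3,low[2]=1,low[3]=4,low[4]=1,low[5]=5,low[6]=6,low[7]=7); scc=(scc[0]=1,scc[1]=2,scc[2]=0,scc[3]=3,scc[4]=0,scc[5]=4,scc[6]=5,scc[7]=6)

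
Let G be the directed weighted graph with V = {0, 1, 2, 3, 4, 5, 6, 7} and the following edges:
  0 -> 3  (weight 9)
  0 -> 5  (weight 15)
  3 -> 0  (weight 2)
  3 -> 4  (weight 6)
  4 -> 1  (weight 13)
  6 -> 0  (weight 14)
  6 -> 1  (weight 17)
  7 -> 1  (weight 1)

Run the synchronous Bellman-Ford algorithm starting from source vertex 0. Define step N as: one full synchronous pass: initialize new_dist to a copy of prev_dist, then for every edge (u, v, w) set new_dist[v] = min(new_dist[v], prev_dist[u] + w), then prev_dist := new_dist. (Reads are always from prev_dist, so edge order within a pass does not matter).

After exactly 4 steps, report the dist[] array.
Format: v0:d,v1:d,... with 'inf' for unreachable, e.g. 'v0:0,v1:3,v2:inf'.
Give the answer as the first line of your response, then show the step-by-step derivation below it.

v0:0,v1:28,v2:inf,v3:9,v4:15,v5:15,v6:inf,v7:inf

step 1: dist = v0:0,v1:inf,v2:inf,v3:9,v4:inf,v5:15,v6:inf,v7:inf
step 2: dist = v0:0,v1:inf,v2:inf,v3:9,v4:15,v5:15,v6:inf,v7:inf
step 3: dist = v0:0,v1:28,v2:inf,v3:9,v4:15,v5:15,v6:inf,v7:inf
step 4: dist = v0:0,v1:28,v2:inf,v3:9,v4:15,v5:15,v6:inf,v7:inf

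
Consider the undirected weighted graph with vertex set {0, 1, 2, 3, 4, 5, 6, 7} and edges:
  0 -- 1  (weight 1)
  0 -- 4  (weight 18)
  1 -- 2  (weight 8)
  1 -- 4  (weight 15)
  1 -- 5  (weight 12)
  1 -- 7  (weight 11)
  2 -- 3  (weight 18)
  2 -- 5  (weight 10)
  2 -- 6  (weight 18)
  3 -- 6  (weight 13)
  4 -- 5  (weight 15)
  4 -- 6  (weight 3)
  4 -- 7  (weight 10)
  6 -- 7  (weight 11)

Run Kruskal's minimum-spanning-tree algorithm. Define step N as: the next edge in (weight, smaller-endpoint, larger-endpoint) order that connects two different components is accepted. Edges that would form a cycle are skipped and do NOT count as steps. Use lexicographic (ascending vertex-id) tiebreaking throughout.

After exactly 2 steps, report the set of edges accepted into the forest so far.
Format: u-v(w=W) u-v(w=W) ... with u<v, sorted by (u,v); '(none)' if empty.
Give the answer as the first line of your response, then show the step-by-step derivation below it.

0-1(w=1) 4-6(w=3)

step 1: add edge 0-1 (w=1); MST = {0-1(w=1)}
step 2: add edge 4-6 (w=3); MST = {0-1(w=1) 4-6(w=3)}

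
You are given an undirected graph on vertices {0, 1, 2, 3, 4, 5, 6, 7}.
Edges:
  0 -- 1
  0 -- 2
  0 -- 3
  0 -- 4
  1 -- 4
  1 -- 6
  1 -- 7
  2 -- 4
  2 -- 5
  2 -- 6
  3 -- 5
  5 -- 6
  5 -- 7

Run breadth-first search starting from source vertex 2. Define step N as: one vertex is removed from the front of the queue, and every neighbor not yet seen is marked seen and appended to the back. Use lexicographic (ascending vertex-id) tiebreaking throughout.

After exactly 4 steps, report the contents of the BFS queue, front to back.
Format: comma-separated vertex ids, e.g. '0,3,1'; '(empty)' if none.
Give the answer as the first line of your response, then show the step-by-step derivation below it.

6,1,3,7

step 1: dequeue 2; queue=[0,4,5,6]; order=2
step 2: dequeue 0; queue=[4,5,6,1,3]; order=2,0
step 3: dequeue 4; queue=[5,6,1,3]; order=2,0,4
step 4: dequeue 5; queue=[6,1,3,7]; order=2,0,4,5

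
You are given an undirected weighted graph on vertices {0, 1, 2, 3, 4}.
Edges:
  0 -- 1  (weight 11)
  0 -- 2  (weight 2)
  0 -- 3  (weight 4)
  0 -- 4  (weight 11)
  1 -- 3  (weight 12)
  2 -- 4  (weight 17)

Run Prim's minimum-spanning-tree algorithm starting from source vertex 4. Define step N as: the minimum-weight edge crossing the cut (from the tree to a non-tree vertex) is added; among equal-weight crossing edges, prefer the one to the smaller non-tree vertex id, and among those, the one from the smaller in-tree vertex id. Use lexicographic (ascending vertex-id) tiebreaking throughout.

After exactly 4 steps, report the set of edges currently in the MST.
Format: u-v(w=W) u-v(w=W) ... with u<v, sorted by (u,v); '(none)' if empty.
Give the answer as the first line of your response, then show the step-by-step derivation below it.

0-1(w=11) 0-2(w=2) 0-3(w=4) 0-4(w=11)

step 1: add edge 0-4 (w=11); MST = {0-4(w=11)}
step 2: add edge 0-2 (w=2); MST = {0-2(w=2) 0-4(w=11)}
step 3: add edge 0-3 (w=4); MST = {0-2(w=2) 0-3(w=4) 0-4(w=11)}
step 4: add edge 0-1 (w=11); MST = {0-1(w=11) 0-2(w=2) 0-3(w=4) 0-4(w=11)}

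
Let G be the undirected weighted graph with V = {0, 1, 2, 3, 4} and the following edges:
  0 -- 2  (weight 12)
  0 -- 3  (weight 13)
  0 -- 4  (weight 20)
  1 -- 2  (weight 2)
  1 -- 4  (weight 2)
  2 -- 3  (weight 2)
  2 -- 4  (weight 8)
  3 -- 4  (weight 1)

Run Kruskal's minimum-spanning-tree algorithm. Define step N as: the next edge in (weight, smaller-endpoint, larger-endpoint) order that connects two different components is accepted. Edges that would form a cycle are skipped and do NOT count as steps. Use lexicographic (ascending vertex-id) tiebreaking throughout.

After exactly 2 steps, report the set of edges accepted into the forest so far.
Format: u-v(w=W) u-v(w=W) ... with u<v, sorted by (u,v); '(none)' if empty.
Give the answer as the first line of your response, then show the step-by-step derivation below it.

1-2(w=2) 3-4(w=1)

step 1: add edge 3-4 (w=1); MST = {3-4(w=1)}
step 2: add edge 1-2 (w=2); MST = {1-2(w=2) 3-4(w=1)}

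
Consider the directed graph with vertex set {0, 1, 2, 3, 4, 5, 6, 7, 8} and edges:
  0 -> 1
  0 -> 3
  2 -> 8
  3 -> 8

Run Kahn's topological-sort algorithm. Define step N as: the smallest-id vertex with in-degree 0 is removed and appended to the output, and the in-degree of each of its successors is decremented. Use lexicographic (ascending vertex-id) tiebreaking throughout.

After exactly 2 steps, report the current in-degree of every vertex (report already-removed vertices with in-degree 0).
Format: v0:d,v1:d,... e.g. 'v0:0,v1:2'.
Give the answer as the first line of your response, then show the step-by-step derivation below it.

v0:0,v1:0,v2:0,v3:0,v4:0,v5:0,v6:0,v7:0,v8:2

step 1: output 0; order=[0]; indeg=(0,0,0,0,0,0,0,0,2)
step 2: output 1; order=[0,1]; indeg=(0,0,0,0,0,0,0,0,2)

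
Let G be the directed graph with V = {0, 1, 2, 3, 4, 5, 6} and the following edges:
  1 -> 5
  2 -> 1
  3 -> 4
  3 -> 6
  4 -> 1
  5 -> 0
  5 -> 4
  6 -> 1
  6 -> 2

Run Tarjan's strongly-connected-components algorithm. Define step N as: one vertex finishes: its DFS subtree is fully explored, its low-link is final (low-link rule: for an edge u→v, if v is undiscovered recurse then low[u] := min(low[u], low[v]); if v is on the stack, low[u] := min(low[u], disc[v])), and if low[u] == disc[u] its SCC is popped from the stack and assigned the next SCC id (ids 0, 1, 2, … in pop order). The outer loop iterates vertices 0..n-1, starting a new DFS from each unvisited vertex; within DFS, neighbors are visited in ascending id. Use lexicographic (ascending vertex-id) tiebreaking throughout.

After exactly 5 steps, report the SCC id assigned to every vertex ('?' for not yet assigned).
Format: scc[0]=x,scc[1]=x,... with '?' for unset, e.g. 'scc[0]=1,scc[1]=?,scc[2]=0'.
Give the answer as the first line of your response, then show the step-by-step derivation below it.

scc[0]=0,scc[1]=1,scc[2]=2,scc[3]=?,scc[4]=1,scc[5]=1,scc[6]=?

step 1: low=(low[0]=0,low[1]=?,low[2]=?,low[3]=?,low[4]=?,low[5]=?,low[6]=?); scc=(scc[0]=0,scc[1]=?,scc[2]=?,scc[3]=?,scc[4]=?,scc[5]=?,scc[6]=?)
step 2: low=(low[0]=0,low[1]=1,low[2]=?,low[3]=?,low[4]=1,low[5]=2,low[6]=?); scc=(scc[0]=0,scc[1]=?,scc[2]=?,scc[3]=?,scc[4]=?,scc[5]=?,scc[6]=?)
step 3: low=(low[0]=0,low[1]=1,low[2]=?,low[3]=?,low[4]=1,low[5]=1,low[6]=?); scc=(scc[0]=0,scc[1]=?,scc[2]=?,scc[3]=?,scc[4]=?,scc[5]=?,scc[6]=?)
step 4: low=(low[0]=0,low[1]=1,low[2]=?,low[3]=?,low[4]=1,low[5]=1,low[6]=?); scc=(scc[0]=0,scc[1]=1,scc[2]=?,scc[3]=?,scc[4]=1,scc[5]=1,scc[6]=?)
step 5: low=(low[0]=0,low[1]=1,low[2]=4,low[3]=?,low[4]=1,low[5]=1,low[6]=?); scc=(scc[0]=0,scc[1]=1,scc[2]=2,scc[3]=?,scc[4]=1,scc[5]=1,scc[6]=?)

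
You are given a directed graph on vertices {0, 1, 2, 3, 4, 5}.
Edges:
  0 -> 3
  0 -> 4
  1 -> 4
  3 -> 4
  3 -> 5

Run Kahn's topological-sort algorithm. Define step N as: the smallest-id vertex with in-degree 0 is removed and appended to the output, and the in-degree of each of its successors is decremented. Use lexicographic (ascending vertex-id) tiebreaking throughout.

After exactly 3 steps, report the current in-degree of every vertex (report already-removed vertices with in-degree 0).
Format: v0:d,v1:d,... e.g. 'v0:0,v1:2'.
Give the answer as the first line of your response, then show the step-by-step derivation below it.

v0:0,v1:0,v2:0,v3:0,v4:1,v5:1

step 1: output 0; order=[0]; indeg=(0,0,0,0,2,1)
step 2: output 1; order=[0,1]; indeg=(0,0,0,0,1,1)
step 3: output 2; order=[0,1,2]; indeg=(0,0,0,0,1,1)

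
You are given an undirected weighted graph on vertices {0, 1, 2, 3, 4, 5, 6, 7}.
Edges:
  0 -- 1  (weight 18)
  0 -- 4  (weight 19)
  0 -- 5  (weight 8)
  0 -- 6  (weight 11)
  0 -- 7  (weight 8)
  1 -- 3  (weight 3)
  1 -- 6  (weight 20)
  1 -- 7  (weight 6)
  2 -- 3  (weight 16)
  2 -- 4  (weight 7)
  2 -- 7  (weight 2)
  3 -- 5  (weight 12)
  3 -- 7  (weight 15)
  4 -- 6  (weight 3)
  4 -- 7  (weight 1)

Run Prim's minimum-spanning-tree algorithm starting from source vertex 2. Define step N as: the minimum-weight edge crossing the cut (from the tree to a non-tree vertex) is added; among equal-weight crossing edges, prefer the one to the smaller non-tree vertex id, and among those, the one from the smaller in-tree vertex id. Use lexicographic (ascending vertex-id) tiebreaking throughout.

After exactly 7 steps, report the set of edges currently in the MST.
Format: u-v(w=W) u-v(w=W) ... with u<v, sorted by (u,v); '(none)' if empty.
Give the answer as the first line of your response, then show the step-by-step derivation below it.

0-5(w=8) 0-7(w=8) 1-3(w=3) 1-7(w=6) 2-7(w=2) 4-6(w=3) 4-7(w=1)

step 1: add edge 2-7 (w=2); MST = {2-7(w=2)}
step 2: add edge 4-7 (w=1); MST = {2-7(w=2) 4-7(w=1)}
step 3: add edge 4-6 (w=3); MST = {2-7(w=2) 4-6(w=3) 4-7(w=1)}
step 4: add edge 1-7 (w=6); MST = {1-7(w=6) 2-7(w=2) 4-6(w=3) 4-7(w=1)}
step 5: add edge 1-3 (w=3); MST = {1-3(w=3) 1-7(w=6) 2-7(w=2) 4-6(w=3) 4-7(w=1)}
step 6: add edge 0-7 (w=8); MST = {0-7(w=8) 1-3(w=3) 1-7(w=6) 2-7(w=2) 4-6(w=3) 4-7(w=1)}
step 7: add edge 0-5 (w=8); MST = {0-5(w=8) 0-7(w=8) 1-3(w=3) 1-7(w=6) 2-7(w=2) 4-6(w=3) 4-7(w=1)}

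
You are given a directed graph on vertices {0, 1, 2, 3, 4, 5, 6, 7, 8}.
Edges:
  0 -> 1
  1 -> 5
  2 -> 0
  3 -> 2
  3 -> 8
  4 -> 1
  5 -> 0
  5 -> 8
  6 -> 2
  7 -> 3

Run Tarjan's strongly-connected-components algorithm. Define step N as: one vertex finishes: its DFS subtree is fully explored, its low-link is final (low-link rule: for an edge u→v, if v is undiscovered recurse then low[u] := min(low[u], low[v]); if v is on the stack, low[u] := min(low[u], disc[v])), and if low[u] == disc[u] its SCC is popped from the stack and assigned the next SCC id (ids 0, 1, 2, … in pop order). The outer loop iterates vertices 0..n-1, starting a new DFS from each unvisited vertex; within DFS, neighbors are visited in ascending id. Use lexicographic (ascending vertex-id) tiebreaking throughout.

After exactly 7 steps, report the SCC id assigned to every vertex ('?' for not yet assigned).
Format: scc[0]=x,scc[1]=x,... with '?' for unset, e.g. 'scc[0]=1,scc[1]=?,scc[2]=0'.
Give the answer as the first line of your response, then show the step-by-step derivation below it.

scc[0]=1,scc[1]=1,scc[2]=2,scc[3]=3,scc[4]=4,scc[5]=1,scc[6]=?,scc[7]=?,scc[8]=0

step 1: low=(low[0]=0,low[1]=1,low[2]=?,low[3]=?,low[4]=?,low[5]=0,low[6]=?,low[7]=?,low[8]=3); scc=(scc[0]=?,scc[1]=?,scc[2]=?,scc[3]=?,scc[4]=?,scc[5]=?,scc[6]=?,scc[7]=?,scc[8]=0)
step 2: low=(low[0]=0,low[1]=1,low[2]=?,low[3]=?,low[4]=?,low[5]=0,low[6]=?,low[7]=?,low[8]=3); scc=(scc[0]=?,scc[1]=?,scc[2]=?,scc[3]=?,scc[4]=?,scc[5]=?,scc[6]=?,scc[7]=?,scc[8]=0)
step 3: low=(low[0]=0,low[1]=0,low[2]=?,low[3]=?,low[4]=?,low[5]=0,low[6]=?,low[7]=?,low[8]=3); scc=(scc[0]=?,scc[1]=?,scc[2]=?,scc[3]=?,scc[4]=?,scc[5]=?,scc[6]=?,scc[7]=?,scc[8]=0)
step 4: low=(low[0]=0,low[1]=0,low[2]=?,low[3]=?,low[4]=?,low[5]=0,low[6]=?,low[7]=?,low[8]=3); scc=(scc[0]=1,scc[1]=1,scc[2]=?,scc[3]=?,scc[4]=?,scc[5]=1,scc[6]=?,scc[7]=?,scc[8]=0)
step 5: low=(low[0]=0,low[1]=0,low[2]=4,low[3]=?,low[4]=?,low[5]=0,low[6]=?,low[7]=?,low[8]=3); scc=(scc[0]=1,scc[1]=1,scc[2]=2,scc[3]=?,scc[4]=?,scc[5]=1,scc[6]=?,scc[7]=?,scc[8]=0)
step 6: low=(low[0]=0,low[1]=0,low[2]=4,low[3]=5,low[4]=?,low[5]=0,low[6]=?,low[7]=?,low[8]=3); scc=(scc[0]=1,scc[1]=1,scc[2]=2,scc[3]=3,scc[4]=?,scc[5]=1,scc[6]=?,scc[7]=?,scc[8]=0)
step 7: low=(low[0]=0,low[1]=0,low[2]=4,low[3]=5,low[4]=6,low[5]=0,low[6]=?,low[7]=?,low[8]=3); scc=(scc[0]=1,scc[1]=1,scc[2]=2,scc[3]=3,scc[4]=4,scc[5]=1,scc[6]=?,scc[7]=?,scc[8]=0)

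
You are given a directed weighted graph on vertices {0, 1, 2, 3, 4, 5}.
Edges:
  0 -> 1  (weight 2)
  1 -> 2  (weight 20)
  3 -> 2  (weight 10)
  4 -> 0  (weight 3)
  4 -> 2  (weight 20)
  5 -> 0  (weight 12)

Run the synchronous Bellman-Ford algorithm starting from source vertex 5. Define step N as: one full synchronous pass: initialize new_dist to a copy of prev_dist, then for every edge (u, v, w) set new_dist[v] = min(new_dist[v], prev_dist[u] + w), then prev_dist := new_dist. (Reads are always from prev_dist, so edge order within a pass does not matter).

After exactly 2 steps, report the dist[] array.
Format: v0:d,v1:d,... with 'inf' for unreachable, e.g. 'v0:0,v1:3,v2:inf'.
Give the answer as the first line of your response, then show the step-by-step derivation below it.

v0:12,v1:14,v2:inf,v3:inf,v4:inf,v5:0

step 1: dist = v0:12,v1:inf,v2:inf,v3:inf,v4:inf,v5:0
step 2: dist = v0:12,v1:14,v2:inf,v3:inf,v4:inf,v5:0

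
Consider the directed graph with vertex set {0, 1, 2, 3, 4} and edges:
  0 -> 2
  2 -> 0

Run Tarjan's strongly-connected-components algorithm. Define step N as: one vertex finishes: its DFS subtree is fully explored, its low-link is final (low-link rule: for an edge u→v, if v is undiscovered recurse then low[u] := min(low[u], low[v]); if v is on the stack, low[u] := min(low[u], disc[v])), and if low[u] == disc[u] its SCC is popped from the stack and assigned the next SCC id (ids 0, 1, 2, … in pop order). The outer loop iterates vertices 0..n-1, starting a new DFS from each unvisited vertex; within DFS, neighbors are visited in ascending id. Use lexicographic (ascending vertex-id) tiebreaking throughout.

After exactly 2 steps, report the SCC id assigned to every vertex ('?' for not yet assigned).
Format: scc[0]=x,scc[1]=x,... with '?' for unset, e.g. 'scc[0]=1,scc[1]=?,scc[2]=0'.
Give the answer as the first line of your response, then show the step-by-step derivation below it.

scc[0]=0,scc[1]=?,scc[2]=0,scc[3]=?,scc[4]=?

step 1: low=(low[0]=0,low[1]=?,low[2]=0,low[3]=?,low[4]=?); scc=(scc[0]=?,scc[1]=?,scc[2]=?,scc[3]=?,scc[4]=?)
step 2: low=(low[0]=0,low[1]=?,low[2]=0,low[3]=?,low[4]=?); scc=(scc[0]=0,scc[1]=?,scc[2]=0,scc[3]=?,scc[4]=?)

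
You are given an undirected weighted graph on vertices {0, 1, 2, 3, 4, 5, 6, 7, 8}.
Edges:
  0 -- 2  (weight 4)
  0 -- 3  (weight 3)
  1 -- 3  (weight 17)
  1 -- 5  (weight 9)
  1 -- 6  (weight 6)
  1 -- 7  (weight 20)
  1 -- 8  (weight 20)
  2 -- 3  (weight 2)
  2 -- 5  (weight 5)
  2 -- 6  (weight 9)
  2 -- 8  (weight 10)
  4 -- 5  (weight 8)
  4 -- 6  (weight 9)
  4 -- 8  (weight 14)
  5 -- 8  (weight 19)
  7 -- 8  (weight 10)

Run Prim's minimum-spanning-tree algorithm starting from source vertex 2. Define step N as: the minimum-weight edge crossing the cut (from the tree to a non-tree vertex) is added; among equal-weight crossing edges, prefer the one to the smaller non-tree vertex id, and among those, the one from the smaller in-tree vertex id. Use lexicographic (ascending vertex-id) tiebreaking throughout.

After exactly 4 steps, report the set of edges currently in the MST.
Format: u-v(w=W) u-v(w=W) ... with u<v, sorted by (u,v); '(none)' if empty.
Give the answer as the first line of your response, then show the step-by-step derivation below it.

0-3(w=3) 2-3(w=2) 2-5(w=5) 4-5(w=8)

step 1: add edge 2-3 (w=2); MST = {2-3(w=2)}
step 2: add edge 0-3 (w=3); MST = {0-3(w=3) 2-3(w=2)}
step 3: add edge 2-5 (w=5); MST = {0-3(w=3) 2-3(w=2) 2-5(w=5)}
step 4: add edge 4-5 (w=8); MST = {0-3(w=3) 2-3(w=2) 2-5(w=5) 4-5(w=8)}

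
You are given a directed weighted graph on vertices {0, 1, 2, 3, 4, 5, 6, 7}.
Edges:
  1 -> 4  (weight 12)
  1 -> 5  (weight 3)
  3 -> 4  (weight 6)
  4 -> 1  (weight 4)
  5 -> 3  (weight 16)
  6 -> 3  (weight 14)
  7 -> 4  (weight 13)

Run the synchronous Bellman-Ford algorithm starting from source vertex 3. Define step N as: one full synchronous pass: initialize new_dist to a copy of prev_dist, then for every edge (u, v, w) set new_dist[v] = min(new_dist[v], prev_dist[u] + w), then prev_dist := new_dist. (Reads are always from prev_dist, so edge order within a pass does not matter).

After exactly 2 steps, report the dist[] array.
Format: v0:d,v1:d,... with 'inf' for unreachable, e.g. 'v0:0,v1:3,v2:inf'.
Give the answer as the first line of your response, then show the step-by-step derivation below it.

v0:inf,v1:10,v2:inf,v3:0,v4:6,v5:inf,v6:inf,v7:inf

step 1: dist = v0:inf,v1:inf,v2:inf,v3:0,v4:6,v5:inf,v6:inf,v7:inf
step 2: dist = v0:inf,v1:10,v2:inf,v3:0,v4:6,v5:inf,v6:inf,v7:inf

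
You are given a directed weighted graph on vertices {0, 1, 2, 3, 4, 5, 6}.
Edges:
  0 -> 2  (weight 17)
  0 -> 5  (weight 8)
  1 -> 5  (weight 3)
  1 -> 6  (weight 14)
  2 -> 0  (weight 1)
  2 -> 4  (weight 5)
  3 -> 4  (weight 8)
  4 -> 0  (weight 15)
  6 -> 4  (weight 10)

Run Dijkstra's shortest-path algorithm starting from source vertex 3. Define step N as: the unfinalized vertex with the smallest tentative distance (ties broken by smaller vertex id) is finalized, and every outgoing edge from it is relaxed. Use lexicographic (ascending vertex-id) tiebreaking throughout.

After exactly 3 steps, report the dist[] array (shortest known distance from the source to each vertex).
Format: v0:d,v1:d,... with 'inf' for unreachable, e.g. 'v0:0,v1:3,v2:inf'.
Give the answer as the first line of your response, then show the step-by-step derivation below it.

v0:23,v1:inf,v2:40,v3:0,v4:8,v5:31,v6:inf

step 1: dist = v0:inf,v1:inf,v2:inf,v3:0,v4:8,v5:inf,v6:inf
step 2: dist = v0:23,v1:inf,v2:inf,v3:0,v4:8,v5:inf,v6:inf
step 3: dist = v0:23,v1:inf,v2:40,v3:0,v4:8,v5:31,v6:inf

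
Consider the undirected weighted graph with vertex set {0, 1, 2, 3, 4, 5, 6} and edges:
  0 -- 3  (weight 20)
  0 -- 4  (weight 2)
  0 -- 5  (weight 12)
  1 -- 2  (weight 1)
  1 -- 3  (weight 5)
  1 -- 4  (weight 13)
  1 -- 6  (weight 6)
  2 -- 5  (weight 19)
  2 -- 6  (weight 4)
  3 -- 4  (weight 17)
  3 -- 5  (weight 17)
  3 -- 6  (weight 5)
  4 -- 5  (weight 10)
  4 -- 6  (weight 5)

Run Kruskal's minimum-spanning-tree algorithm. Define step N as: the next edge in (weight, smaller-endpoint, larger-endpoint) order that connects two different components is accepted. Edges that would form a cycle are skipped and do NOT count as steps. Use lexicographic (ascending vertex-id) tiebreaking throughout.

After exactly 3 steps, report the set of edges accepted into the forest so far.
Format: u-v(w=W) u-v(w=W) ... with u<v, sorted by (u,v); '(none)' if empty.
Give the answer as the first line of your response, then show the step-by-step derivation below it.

0-4(w=2) 1-2(w=1) 2-6(w=4)

step 1: add edge 1-2 (w=1); MST = {1-2(w=1)}
step 2: add edge 0-4 (w=2); MST = {0-4(w=2) 1-2(w=1)}
step 3: add edge 2-6 (w=4); MST = {0-4(w=2) 1-2(w=1) 2-6(w=4)}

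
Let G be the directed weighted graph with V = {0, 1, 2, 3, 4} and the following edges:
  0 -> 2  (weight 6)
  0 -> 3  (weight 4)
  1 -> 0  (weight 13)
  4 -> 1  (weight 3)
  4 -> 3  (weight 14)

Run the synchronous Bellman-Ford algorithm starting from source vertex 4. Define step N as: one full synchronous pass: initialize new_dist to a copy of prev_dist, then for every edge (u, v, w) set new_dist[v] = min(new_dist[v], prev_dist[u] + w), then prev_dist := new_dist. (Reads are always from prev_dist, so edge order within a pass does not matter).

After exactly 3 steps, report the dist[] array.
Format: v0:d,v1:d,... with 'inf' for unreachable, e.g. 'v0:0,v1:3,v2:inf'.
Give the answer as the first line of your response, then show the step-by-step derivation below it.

v0:16,v1:3,v2:22,v3:14,v4:0

step 1: dist = v0:inf,v1:3,v2:inf,v3:14,v4:0
step 2: dist = v0:16,v1:3,v2:inf,v3:14,v4:0
step 3: dist = v0:16,v1:3,v2:22,v3:14,v4:0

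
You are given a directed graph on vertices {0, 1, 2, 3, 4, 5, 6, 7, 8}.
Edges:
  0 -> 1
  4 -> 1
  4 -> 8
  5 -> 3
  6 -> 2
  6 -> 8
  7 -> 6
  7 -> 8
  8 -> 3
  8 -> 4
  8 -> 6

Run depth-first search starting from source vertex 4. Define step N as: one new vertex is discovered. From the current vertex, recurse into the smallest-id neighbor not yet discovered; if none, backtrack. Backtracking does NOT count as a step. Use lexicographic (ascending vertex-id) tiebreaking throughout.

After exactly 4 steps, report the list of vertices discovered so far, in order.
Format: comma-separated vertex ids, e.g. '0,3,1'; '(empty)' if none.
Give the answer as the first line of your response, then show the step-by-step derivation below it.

4,1,8,3

step 1: discover 4; path=4; order=4
step 2: discover 1; path=4>1; order=4,1
step 3: discover 8; path=4>8; order=4,1,8
step 4: discover 3; path=4>8>3; order=4,1,8,3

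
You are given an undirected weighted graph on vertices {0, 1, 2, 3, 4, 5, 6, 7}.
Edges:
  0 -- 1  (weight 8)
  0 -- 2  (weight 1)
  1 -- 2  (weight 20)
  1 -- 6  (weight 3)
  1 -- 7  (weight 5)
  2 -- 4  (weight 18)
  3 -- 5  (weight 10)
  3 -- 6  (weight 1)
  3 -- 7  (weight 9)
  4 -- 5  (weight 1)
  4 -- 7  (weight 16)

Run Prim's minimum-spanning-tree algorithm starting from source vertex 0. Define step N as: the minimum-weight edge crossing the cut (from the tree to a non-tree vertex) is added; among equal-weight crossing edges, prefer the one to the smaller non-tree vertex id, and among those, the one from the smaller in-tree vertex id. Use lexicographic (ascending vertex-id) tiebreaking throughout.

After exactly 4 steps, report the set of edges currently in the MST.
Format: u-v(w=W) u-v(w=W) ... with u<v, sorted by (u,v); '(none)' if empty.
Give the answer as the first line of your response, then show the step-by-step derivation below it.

0-1(w=8) 0-2(w=1) 1-6(w=3) 3-6(w=1)

step 1: add edge 0-2 (w=1); MST = {0-2(w=1)}
step 2: add edge 0-1 (w=8); MST = {0-1(w=8) 0-2(w=1)}
step 3: add edge 1-6 (w=3); MST = {0-1(w=8) 0-2(w=1) 1-6(w=3)}
step 4: add edge 3-6 (w=1); MST = {0-1(w=8) 0-2(w=1) 1-6(w=3) 3-6(w=1)}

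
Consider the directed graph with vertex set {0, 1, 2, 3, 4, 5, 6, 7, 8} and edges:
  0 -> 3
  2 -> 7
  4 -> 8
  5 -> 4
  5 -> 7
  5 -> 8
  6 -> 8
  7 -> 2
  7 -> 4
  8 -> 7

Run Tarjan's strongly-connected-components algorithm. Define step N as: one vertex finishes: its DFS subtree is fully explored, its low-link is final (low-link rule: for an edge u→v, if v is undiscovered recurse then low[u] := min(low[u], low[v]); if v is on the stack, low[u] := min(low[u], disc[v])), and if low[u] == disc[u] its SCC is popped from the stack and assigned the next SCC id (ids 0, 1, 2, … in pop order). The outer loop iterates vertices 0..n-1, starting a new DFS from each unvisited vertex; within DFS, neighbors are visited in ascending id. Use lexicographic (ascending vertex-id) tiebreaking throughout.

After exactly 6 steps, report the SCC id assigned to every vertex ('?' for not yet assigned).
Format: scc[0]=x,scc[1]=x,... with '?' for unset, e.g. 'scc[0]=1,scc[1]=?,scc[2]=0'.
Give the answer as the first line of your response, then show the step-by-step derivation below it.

scc[0]=1,scc[1]=2,scc[2]=?,scc[3]=0,scc[4]=?,scc[5]=?,scc[6]=?,scc[7]=?,scc[8]=?

step 1: low=(low[0]=0,low[1]=?,low[2]=?,low[3]=1,low[4]=?,low[5]=?,low[6]=?,low[7]=?,low[8]=?); scc=(scc[0]=?,scc[1]=?,scc[2]=?,scc[3]=0,scc[4]=?,scc[5]=?,scc[6]=?,scc[7]=?,scc[8]=?)
step 2: low=(low[0]=0,low[1]=?,low[2]=?,low[3]=1,low[4]=?,low[5]=?,low[6]=?,low[7]=?,low[8]=?); scc=(scc[0]=1,scc[1]=?,scc[2]=?,scc[3]=0,scc[4]=?,scc[5]=?,scc[6]=?,scc[7]=?,scc[8]=?)
step 3: low=(low[0]=0,low[1]=2,low[2]=?,low[3]=1,low[4]=?,low[5]=?,low[6]=?,low[7]=?,low[8]=?); scc=(scc[0]=1,scc[1]=2,scc[2]=?,scc[3]=0,scc[4]=?,scc[5]=?,scc[6]=?,scc[7]=?,scc[8]=?)
step 4: low=(low[0]=0,low[1]=2,low[2]=3,low[3]=1,low[4]=5,low[5]=?,low[6]=?,low[7]=3,low[8]=4); scc=(scc[0]=1,scc[1]=2,scc[2]=?,scc[3]=0,scc[4]=?,scc[5]=?,scc[6]=?,scc[7]=?,scc[8]=?)
step 5: low=(low[0]=0,low[1]=2,low[2]=3,low[3]=1,low[4]=4,low[5]=?,low[6]=?,low[7]=3,low[8]=4); scc=(scc[0]=1,scc[1]=2,scc[2]=?,scc[3]=0,scc[4]=?,scc[5]=?,scc[6]=?,scc[7]=?,scc[8]=?)
step 6: low=(low[0]=0,low[1]=2,low[2]=3,low[3]=1,low[4]=4,low[5]=?,low[6]=?,low[7]=3,low[8]=4); scc=(scc[0]=1,scc[1]=2,scc[2]=?,scc[3]=0,scc[4]=?,scc[5]=?,scc[6]=?,scc[7]=?,scc[8]=?)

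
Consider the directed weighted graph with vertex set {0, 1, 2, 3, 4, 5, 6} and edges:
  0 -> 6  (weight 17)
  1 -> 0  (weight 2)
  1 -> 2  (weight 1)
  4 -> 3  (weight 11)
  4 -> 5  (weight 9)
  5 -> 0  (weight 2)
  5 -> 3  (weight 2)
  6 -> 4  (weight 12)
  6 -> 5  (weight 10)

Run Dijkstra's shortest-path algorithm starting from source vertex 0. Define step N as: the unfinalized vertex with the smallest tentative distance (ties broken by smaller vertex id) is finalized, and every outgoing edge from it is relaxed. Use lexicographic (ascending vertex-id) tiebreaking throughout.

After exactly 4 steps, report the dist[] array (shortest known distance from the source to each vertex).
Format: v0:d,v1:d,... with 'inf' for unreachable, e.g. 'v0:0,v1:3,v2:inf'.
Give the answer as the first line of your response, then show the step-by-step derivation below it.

v0:0,v1:inf,v2:inf,v3:29,v4:29,v5:27,v6:17

step 1: dist = v0:0,v1:inf,v2:inf,v3:inf,v4:inf,v5:inf,v6:17
step 2: dist = v0:0,v1:inf,v2:inf,v3:inf,v4:29,v5:27,v6:17
step 3: dist = v0:0,v1:inf,v2:inf,v3:29,v4:29,v5:27,v6:17
step 4: dist = v0:0,v1:inf,v2:inf,v3:29,v4:29,v5:27,v6:17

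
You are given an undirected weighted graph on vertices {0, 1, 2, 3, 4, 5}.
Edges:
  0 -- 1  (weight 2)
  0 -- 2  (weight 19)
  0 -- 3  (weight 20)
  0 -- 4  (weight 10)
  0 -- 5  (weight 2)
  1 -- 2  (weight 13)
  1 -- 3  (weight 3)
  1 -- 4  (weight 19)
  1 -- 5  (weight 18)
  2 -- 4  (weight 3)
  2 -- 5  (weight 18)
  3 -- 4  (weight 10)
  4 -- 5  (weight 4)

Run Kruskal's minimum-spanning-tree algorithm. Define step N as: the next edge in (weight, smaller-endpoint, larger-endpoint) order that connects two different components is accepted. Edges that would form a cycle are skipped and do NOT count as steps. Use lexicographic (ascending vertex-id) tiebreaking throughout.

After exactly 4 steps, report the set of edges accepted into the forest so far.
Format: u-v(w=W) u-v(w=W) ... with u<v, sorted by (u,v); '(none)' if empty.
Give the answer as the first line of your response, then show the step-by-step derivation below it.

0-1(w=2) 0-5(w=2) 1-3(w=3) 2-4(w=3)

step 1: add edge 0-1 (w=2); MST = {0-1(w=2)}
step 2: add edge 0-5 (w=2); MST = {0-1(w=2) 0-5(w=2)}
step 3: add edge 1-3 (w=3); MST = {0-1(w=2) 0-5(w=2) 1-3(w=3)}
step 4: add edge 2-4 (w=3); MST = {0-1(w=2) 0-5(w=2) 1-3(w=3) 2-4(w=3)}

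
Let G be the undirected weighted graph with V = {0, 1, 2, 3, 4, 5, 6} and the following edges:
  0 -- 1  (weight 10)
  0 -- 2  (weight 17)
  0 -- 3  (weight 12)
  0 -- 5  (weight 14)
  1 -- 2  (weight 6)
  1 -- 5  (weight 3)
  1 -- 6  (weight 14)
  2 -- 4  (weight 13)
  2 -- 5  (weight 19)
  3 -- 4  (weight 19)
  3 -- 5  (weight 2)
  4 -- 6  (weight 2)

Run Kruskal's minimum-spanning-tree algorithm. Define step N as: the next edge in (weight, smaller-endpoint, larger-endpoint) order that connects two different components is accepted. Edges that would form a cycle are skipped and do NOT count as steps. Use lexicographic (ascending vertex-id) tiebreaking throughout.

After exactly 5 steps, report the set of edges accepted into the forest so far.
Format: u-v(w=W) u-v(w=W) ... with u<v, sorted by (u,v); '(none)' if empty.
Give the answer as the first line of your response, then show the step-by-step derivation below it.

0-1(w=10) 1-2(w=6) 1-5(w=3) 3-5(w=2) 4-6(w=2)

step 1: add edge 3-5 (w=2); MST = {3-5(w=2)}
step 2: add edge 4-6 (w=2); MST = {3-5(w=2) 4-6(w=2)}
step 3: add edge 1-5 (w=3); MST = {1-5(w=3) 3-5(w=2) 4-6(w=2)}
step 4: add edge 1-2 (w=6); MST = {1-2(w=6) 1-5(w=3) 3-5(w=2) 4-6(w=2)}
step 5: add edge 0-1 (w=10); MST = {0-1(w=10) 1-2(w=6) 1-5(w=3) 3-5(w=2) 4-6(w=2)}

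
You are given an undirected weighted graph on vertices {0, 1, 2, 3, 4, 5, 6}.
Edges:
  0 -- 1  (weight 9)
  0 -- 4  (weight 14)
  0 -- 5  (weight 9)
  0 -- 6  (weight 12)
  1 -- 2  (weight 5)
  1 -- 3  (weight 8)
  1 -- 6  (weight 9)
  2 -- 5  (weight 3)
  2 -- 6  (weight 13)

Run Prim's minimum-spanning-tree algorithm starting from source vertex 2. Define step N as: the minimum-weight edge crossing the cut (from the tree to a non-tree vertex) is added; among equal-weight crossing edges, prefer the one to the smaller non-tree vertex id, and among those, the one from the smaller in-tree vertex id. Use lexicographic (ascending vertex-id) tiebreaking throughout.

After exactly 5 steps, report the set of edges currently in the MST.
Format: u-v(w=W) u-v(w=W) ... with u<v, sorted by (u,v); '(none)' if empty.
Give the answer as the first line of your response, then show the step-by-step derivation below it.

0-1(w=9) 1-2(w=5) 1-3(w=8) 1-6(w=9) 2-5(w=3)

step 1: add edge 2-5 (w=3); MST = {2-5(w=3)}
step 2: add edge 1-2 (w=5); MST = {1-2(w=5) 2-5(w=3)}
step 3: add edge 1-3 (w=8); MST = {1-2(w=5) 1-3(w=8) 2-5(w=3)}
step 4: add edge 0-1 (w=9); MST = {0-1(w=9) 1-2(w=5) 1-3(w=8) 2-5(w=3)}
step 5: add edge 1-6 (w=9); MST = {0-1(w=9) 1-2(w=5) 1-3(w=8) 1-6(w=9) 2-5(w=3)}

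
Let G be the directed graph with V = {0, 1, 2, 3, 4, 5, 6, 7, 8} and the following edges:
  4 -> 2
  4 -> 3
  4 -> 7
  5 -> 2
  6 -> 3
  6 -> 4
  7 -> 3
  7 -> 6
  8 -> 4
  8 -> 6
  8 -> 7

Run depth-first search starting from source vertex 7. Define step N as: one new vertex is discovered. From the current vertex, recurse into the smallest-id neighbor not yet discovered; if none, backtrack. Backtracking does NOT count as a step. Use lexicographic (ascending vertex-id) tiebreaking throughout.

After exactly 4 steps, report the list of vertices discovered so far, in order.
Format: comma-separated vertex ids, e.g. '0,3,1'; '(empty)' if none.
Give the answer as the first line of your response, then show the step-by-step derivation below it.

7,3,6,4

step 1: discover 7; path=7; order=7
step 2: discover 3; path=7>3; order=7,3
step 3: discover 6; path=7>6; order=7,3,6
step 4: discover 4; path=7>6>4; order=7,3,6,4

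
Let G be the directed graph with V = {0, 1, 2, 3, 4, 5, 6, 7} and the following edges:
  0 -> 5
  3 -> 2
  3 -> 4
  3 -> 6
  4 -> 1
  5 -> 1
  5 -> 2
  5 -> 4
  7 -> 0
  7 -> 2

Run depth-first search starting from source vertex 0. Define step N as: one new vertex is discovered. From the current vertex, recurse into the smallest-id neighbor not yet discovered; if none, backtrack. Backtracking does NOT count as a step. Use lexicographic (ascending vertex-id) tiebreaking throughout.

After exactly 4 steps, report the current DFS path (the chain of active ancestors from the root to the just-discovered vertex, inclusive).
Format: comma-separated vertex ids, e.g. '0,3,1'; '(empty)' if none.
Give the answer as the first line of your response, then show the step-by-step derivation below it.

0,5,2

step 1: discover 0; path=0; order=0
step 2: discover 5; path=0>5; order=0,5
step 3: discover 1; path=0>5>1; order=0,5,1
step 4: discover 2; path=0>5>2; order=0,5,1,2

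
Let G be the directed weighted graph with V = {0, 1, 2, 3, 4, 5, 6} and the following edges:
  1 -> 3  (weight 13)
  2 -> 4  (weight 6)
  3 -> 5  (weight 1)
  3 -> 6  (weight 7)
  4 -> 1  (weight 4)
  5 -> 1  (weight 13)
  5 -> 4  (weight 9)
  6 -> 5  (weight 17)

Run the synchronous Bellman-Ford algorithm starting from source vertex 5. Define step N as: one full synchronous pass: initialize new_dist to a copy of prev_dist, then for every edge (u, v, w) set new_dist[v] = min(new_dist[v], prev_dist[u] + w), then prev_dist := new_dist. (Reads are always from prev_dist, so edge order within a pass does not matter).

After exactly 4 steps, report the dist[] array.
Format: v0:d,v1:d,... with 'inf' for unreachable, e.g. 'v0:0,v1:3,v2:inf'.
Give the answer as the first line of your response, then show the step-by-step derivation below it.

v0:inf,v1:13,v2:inf,v3:26,v4:9,v5:0,v6:33

step 1: dist = v0:inf,v1:13,v2:inf,v3:inf,v4:9,v5:0,v6:inf
step 2: dist = v0:inf,v1:13,v2:inf,v3:26,v4:9,v5:0,v6:inf
step 3: dist = v0:inf,v1:13,v2:inf,v3:26,v4:9,v5:0,v6:33
step 4: dist = v0:inf,v1:13,v2:inf,v3:26,v4:9,v5:0,v6:33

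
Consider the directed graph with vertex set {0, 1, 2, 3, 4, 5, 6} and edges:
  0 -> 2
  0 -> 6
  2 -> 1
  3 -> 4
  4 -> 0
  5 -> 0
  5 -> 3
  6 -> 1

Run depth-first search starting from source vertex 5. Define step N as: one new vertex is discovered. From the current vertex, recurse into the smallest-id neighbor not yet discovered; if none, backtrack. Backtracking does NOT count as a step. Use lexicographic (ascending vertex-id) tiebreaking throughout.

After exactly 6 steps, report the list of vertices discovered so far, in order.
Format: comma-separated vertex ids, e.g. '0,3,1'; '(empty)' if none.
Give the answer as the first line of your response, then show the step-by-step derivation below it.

5,0,2,1,6,3

step 1: discover 5; path=5; order=5
step 2: discover 0; path=5>0; order=5,0
step 3: discover 2; path=5>0>2; order=5,0,2
step 4: discover 1; path=5>0>2>1; order=5,0,2,1
step 5: discover 6; path=5>0>6; order=5,0,2,1,6
step 6: discover 3; path=5>3; order=5,0,2,1,6,3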